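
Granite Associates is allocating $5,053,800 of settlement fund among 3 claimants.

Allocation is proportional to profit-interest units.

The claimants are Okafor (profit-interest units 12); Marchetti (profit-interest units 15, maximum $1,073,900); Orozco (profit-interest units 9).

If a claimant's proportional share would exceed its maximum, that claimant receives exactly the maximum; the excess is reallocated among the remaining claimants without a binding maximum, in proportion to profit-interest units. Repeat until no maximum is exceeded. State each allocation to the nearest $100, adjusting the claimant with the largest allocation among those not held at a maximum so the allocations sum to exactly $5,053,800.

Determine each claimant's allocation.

Okafor: $2,274,200 · Marchetti: $1,073,900 · Orozco: $1,705,700

Combined profit-interest units = 36.
Unconstrained shares: Okafor 1,684,600.00; Marchetti 2,105,750.00; Orozco 1,263,450.00.
Cap binds for Marchetti ($1,073,900); balance $3,979,900 reallocated over remaining profit-interest units 21.
Remaining shares: Okafor 2,274,228.57 → $2,274,200; Orozco 1,705,671.43 → $1,705,700.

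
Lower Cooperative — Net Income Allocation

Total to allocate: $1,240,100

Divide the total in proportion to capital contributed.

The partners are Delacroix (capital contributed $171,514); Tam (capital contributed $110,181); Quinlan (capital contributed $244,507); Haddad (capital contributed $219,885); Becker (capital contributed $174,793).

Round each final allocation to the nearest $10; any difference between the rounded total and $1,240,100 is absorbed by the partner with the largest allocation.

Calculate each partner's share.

Capital contributed total: 920,880.
Unrounded shares: Delacroix 171,514/920,880 × $1,240,100 = 230,968.76; Tam 110,181/920,880 × $1,240,100 = 148,374.88; Quinlan 244,507/920,880 × $1,240,100 = 329,264.54; Haddad 219,885/920,880 × $1,240,100 = 296,107.41; Becker 174,793/920,880 × $1,240,100 = 235,384.41.
After rounding ($10): Delacroix $230,970; Tam $148,370; Quinlan $329,260; Haddad $296,110; Becker $235,380. Sum = $1,240,090.
Difference $1,240,100 − $1,240,090 = +$10 applied to largest allocation (Quinlan): Quinlan becomes $329,270.

Delacroix: $230,970 · Tam: $148,370 · Quinlan: $329,270 · Haddad: $296,110 · Becker: $235,380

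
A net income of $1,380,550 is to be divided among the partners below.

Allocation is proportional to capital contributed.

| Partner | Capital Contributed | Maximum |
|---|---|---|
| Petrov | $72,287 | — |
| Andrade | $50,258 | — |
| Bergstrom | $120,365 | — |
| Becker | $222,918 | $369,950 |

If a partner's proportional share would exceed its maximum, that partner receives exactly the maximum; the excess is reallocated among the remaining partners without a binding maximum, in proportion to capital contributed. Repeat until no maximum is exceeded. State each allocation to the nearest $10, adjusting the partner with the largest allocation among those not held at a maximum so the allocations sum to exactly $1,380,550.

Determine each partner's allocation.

Total capital contributed = 465,828.
Unconstrained shares: Petrov 214,233.19; Andrade 148,947.00; Bergstrom 356,719.43; Becker 660,650.38.
Capped: Becker ($369,950); balance $1,010,600 reallocated over remaining capital contributed 242,910.
Redistributed shares: Petrov 300,742.01 → $300,740; Andrade 209,092.81 → $209,090; Bergstrom 500,765.18 → $500,770.

Petrov: $300,740 · Andrade: $209,090 · Bergstrom: $500,770 · Becker: $369,950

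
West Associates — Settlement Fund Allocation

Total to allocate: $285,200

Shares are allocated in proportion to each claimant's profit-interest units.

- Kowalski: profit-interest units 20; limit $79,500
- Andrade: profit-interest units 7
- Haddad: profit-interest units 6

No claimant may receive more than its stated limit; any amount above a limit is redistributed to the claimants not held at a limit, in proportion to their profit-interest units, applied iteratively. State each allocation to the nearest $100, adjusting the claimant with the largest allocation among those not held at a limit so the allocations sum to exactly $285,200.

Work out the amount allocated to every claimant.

Kowalski: $79,500; Andrade: $110,800; Haddad: $94,900

Combined profit-interest units = 33.
Proportional shares (ignoring caps): Kowalski 172,848.48; Andrade 60,496.97; Haddad 51,854.55.
Capped: Kowalski ($79,500); remaining pool $205,700 reallocated over remaining profit-interest units 13.
Redistributed shares: Andrade 110,761.54 → $110,800; Haddad 94,938.46 → $94,900.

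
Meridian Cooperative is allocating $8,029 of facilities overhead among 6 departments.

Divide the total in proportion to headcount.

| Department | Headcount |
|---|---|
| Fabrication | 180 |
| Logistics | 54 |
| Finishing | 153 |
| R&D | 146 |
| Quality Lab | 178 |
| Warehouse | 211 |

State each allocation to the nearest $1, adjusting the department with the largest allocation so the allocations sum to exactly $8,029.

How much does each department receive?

Sum of headcount: 922.
Pro-rata amounts: Fabrication 180/922 × $8,029 = 1,567.48; Logistics 54/922 × $8,029 = 470.25; Finishing 153/922 × $8,029 = 1,332.36; R&D 146/922 × $8,029 = 1,271.40; Quality Lab 178/922 × $8,029 = 1,550.07; Warehouse 211/922 × $8,029 = 1,837.44.
After rounding ($1): Fabrication $1,567; Logistics $470; Finishing $1,332; R&D $1,271; Quality Lab $1,550; Warehouse $1,837. Sum = $8,027.
Difference $8,029 − $8,027 = +$2 applied to largest allocation (Warehouse): Warehouse becomes $1,839.

Fabrication: $1,567 · Logistics: $470 · Finishing: $1,332 · R&D: $1,271 · Quality Lab: $1,550 · Warehouse: $1,839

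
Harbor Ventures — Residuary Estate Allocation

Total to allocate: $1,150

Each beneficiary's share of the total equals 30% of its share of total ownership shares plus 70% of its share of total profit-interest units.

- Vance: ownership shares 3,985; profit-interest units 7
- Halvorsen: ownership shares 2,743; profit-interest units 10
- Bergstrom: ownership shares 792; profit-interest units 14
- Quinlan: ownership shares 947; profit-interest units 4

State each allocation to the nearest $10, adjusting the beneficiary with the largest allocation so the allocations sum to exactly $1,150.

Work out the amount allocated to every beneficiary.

Ownership shares total 8,467; profit-interest units total 35.
Composite weights (30% ownership shares + 70% profit-interest units): Vance 0.2812; Halvorsen 0.2972; Bergstrom 0.3081; Quinlan 0.1136.
Unrounded shares: Vance 323.37; Halvorsen 341.77; Bergstrom 354.27; Quinlan 130.59.
Rounded to nearest $10: Vance $320; Halvorsen $340; Bergstrom $350; Quinlan $130. Sum = $1,140.
Difference $1,150 − $1,140 = +$10 applied to largest allocation (Bergstrom): Bergstrom becomes $360.

Vance: $320; Halvorsen: $340; Bergstrom: $360; Quinlan: $130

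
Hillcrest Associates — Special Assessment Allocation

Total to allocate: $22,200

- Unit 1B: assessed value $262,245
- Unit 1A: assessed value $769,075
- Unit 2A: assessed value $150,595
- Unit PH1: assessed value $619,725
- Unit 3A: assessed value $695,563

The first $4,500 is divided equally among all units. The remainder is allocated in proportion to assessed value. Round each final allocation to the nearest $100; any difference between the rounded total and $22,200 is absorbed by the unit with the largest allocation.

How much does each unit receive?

Unit 1B: $2,800 · Unit 1A: $6,300 · Unit 2A: $2,000 · Unit PH1: $5,300 · Unit 3A: $5,800

$4,500 shared equally gives $900 per unit.
Remainder $17,700 by assessed value (total 2,497,203): Unit 1B 1,858.77 → $1,900; Unit 1A 5,451.15 → $5,500; Unit 2A 1,067.41 → $1,100; Unit PH1 4,392.57 → $4,400; Unit 3A 4,930.10 → $4,900.
Rounding difference −$100 on remainder applied to Unit 1A.
Totals: Unit 1B $900 + $1,900 = $2,800; Unit 1A $900 + $5,400 = $6,300; Unit 2A $900 + $1,100 = $2,000; Unit PH1 $900 + $4,400 = $5,300; Unit 3A $900 + $4,900 = $5,800.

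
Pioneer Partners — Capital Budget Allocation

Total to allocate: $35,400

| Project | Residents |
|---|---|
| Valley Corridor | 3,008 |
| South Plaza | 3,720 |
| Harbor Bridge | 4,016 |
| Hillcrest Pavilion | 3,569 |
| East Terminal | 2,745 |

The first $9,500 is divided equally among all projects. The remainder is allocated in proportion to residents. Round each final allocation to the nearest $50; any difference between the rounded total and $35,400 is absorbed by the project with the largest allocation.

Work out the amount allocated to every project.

Valley Corridor: $6,450 · South Plaza: $7,550 · Harbor Bridge: $8,050 · Hillcrest Pavilion: $7,300 · East Terminal: $6,050

Equal tier: $9,500 ÷ 5 = $1,900 apiece.
Remainder $25,900 by residents (total 17,058): Valley Corridor 4,567.19 → $4,550; South Plaza 5,648.26 → $5,650; Harbor Bridge 6,097.69 → $6,100; Hillcrest Pavilion 5,418.99 → $5,400; East Terminal 4,167.87 → $4,150.
Rounding difference +$50 on remainder applied to Harbor Bridge.
Totals: Valley Corridor $1,900 + $4,550 = $6,450; South Plaza $1,900 + $5,650 = $7,550; Harbor Bridge $1,900 + $6,150 = $8,050; Hillcrest Pavilion $1,900 + $5,400 = $7,300; East Terminal $1,900 + $4,150 = $6,050.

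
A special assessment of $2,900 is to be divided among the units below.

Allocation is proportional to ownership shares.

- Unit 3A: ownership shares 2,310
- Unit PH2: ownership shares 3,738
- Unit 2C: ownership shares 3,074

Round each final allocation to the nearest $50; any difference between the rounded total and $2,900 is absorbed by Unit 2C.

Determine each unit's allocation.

Sum of ownership shares: 9,122.
Unrounded shares: Unit 3A 2,310/9,122 × $2,900 = 734.38; Unit PH2 3,738/9,122 × $2,900 = 1,188.36; Unit 2C 3,074/9,122 × $2,900 = 977.26.
After rounding ($50): Unit 3A $750; Unit PH2 $1,200; Unit 2C $1,000. Sum = $2,950.
Difference $2,900 − $2,950 = −$50 applied to Unit 2C: Unit 2C becomes $950.

Unit 3A: $750 | Unit PH2: $1,200 | Unit 2C: $950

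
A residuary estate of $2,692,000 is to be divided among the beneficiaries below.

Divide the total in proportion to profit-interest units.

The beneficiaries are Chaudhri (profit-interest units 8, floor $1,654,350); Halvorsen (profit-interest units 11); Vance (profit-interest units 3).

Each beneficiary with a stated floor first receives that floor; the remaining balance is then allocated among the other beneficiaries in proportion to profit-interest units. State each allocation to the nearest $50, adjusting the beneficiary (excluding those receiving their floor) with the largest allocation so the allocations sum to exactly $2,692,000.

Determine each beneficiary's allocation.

Chaudhri: $1,654,350; Halvorsen: $815,300; Vance: $222,350

Fund the minimums — Chaudhri $1,654,350. Balance $1,037,650.
Balance split over remaining profit-interest units 14: Halvorsen 815,296.43 → $815,300; Vance 222,353.57 → $222,350.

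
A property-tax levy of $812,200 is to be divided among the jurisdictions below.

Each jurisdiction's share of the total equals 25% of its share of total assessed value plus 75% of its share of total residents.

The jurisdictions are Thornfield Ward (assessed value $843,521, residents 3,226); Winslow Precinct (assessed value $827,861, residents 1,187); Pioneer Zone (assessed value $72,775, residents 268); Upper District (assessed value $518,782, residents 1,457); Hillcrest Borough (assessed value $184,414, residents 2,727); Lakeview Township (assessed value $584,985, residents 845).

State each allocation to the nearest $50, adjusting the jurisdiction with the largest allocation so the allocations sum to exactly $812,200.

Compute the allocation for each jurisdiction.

Thornfield Ward: $258,800 | Winslow Precinct: $129,900 | Pioneer Zone: $21,700 | Upper District: $126,150 | Hillcrest Borough: $183,450 | Lakeview Township: $92,200

Assessed value total 3,032,338; residents total 9,710.
Blended shares (25% assessed value + 75% residents): Thornfield Ward 0.3187; Winslow Precinct 0.1599; Pioneer Zone 0.0267; Upper District 0.1553; Hillcrest Borough 0.2258; Lakeview Township 0.1135.
Pro-rata amounts: Thornfield Ward 258,864.29; Winslow Precinct 129,900.45; Pioneer Zone 21,685.92; Upper District 126,142.30; Hillcrest Borough 183,425.07; Lakeview Township 92,181.97.
After rounding ($50): Thornfield Ward $258,850; Winslow Precinct $129,900; Pioneer Zone $21,700; Upper District $126,150; Hillcrest Borough $183,450; Lakeview Township $92,200. Sum = $812,250.
Difference $812,200 − $812,250 = −$50 applied to largest allocation (Thornfield Ward): Thornfield Ward becomes $258,800.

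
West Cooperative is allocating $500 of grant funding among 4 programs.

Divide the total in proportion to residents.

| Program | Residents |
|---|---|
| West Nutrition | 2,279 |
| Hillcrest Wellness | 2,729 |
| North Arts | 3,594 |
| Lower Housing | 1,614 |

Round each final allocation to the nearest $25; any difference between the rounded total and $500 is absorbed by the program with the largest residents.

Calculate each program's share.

West Nutrition: $100 | Hillcrest Wellness: $125 | North Arts: $200 | Lower Housing: $75

Sum of residents: 2,279 + 2,729 + 3,594 + 1,614 = 10,216.
Proportional shares: West Nutrition 111.54; Hillcrest Wellness 133.56; North Arts 175.90; Lower Housing 78.99.
At nearest $25: West Nutrition $100; Hillcrest Wellness $125; North Arts $175; Lower Housing $75. Sum = $475.
Difference $500 − $475 = +$25 applied to largest residents (North Arts): North Arts becomes $200.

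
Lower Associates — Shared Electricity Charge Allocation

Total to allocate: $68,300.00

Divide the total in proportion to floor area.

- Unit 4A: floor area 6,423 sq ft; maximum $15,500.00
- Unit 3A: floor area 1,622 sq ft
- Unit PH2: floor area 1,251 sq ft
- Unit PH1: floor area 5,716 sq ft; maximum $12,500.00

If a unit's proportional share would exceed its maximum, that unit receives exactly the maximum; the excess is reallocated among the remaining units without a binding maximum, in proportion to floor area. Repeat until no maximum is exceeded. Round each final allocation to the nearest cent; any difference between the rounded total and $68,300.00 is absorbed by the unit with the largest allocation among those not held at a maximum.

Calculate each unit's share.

Unit 4A: $15,500.00 · Unit 3A: $22,752.04 · Unit PH2: $17,547.96 · Unit PH1: $12,500.00

Floor area total: 15,012.
Unconstrained shares: Unit 4A 29,222.6819; Unit 3A 7,379.6030; Unit PH2 5,691.6667; Unit PH1 26,006.0485.
Cap binds for Unit 4A ($15,500.00), Unit PH1 ($12,500.00); remaining pool $40,300.00 reallocated over remaining floor area 2,873.
Remaining shares: Unit 3A 22,752.0362 → $22,752.04; Unit PH2 17,547.9638 → $17,547.96.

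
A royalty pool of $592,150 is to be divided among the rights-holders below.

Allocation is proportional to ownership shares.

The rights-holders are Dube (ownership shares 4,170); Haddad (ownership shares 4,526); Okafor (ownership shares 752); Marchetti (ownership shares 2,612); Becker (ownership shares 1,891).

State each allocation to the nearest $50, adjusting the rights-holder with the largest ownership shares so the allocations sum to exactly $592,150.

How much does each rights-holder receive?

Dube: $177,000 · Haddad: $192,150 · Okafor: $31,900 · Marchetti: $110,850 · Becker: $80,250

Ownership shares total: 13,951.
Unrounded shares: Dube 4,170/13,951 × $592,150 = 176,995.59; Haddad 4,526/13,951 × $592,150 = 192,106.01; Okafor 752/13,951 × $592,150 = 31,918.63; Marchetti 2,612/13,951 × $592,150 = 110,866.30; Becker 1,891/13,951 × $592,150 = 80,263.47.
Rounded to nearest $50: Dube $177,000; Haddad $192,100; Okafor $31,900; Marchetti $110,850; Becker $80,250. Sum = $592,100.
Difference $592,150 − $592,100 = +$50 applied to largest ownership shares (Haddad): Haddad becomes $192,150.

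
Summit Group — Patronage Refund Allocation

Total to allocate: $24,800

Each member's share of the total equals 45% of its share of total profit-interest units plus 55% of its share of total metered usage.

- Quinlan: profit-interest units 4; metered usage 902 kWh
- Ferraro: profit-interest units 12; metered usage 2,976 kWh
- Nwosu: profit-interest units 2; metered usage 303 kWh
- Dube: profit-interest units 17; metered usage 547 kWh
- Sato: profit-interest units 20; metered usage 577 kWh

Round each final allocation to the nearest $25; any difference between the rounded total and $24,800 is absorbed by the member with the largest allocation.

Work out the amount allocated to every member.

Quinlan: $3,125 · Ferraro: $10,100 · Nwosu: $1,175 · Dube: $4,850 · Sato: $5,550

Totals — profit-interest units 55, metered usage 5,305.
Composite weights (45% profit-interest units + 55% metered usage): Quinlan 0.1262; Ferraro 0.4067; Nwosu 0.0478; Dube 0.1958; Sato 0.2235.
Unrounded shares: Quinlan 3,130.82; Ferraro 10,086.68; Nwosu 1,184.88; Dube 4,855.88; Sato 5,541.74.
At nearest $25: Quinlan $3,125; Ferraro $10,075; Nwosu $1,175; Dube $4,850; Sato $5,550. Sum = $24,775.
Difference $24,800 − $24,775 = +$25 applied to largest allocation (Ferraro): Ferraro becomes $10,100.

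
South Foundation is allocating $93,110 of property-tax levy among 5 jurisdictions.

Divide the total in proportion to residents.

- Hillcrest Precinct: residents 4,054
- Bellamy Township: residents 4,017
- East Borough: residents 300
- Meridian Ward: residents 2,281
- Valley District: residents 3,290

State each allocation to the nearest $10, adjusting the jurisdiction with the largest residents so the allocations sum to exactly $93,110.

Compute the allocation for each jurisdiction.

Residents total: 13,942.
Proportional shares: Hillcrest Precinct 4,054/13,942 × $93,110 = 27,074.16; Bellamy Township 4,017/13,942 × $93,110 = 26,827.06; East Borough 300/13,942 × $93,110 = 2,003.51; Meridian Ward 2,281/13,942 × $93,110 = 15,233.39; Valley District 3,290/13,942 × $93,110 = 21,971.88.
After rounding ($10): Hillcrest Precinct $27,070; Bellamy Township $26,830; East Borough $2,000; Meridian Ward $15,230; Valley District $21,970. Sum = $93,100.
Difference $93,110 − $93,100 = +$10 applied to largest residents (Hillcrest Precinct): Hillcrest Precinct becomes $27,080.

Hillcrest Precinct: $27,080 | Bellamy Township: $26,830 | East Borough: $2,000 | Meridian Ward: $15,230 | Valley District: $21,970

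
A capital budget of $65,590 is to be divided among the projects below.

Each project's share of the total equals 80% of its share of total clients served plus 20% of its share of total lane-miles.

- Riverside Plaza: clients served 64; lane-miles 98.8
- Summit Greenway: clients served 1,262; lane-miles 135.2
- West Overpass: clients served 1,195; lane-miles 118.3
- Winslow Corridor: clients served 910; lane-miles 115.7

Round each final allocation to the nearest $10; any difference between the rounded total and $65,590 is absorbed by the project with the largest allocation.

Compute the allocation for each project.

Riverside Plaza: $3,750 · Summit Greenway: $23,090 · West Overpass: $21,590 · Winslow Corridor: $17,160

Clients served total 3,431; lane-miles total 468.
Combined weights (80% clients served + 20% lane-miles): Riverside Plaza 0.0571; Summit Greenway 0.3520; West Overpass 0.3292; Winslow Corridor 0.2616.
Proportional shares: Riverside Plaza 3,748.14; Summit Greenway 23,090.04; West Overpass 21,591.67; Winslow Corridor 17,160.15.
At nearest $10: Riverside Plaza $3,750; Summit Greenway $23,090; West Overpass $21,590; Winslow Corridor $17,160. Sum = $65,590.
Sum already equals the total — no adjustment.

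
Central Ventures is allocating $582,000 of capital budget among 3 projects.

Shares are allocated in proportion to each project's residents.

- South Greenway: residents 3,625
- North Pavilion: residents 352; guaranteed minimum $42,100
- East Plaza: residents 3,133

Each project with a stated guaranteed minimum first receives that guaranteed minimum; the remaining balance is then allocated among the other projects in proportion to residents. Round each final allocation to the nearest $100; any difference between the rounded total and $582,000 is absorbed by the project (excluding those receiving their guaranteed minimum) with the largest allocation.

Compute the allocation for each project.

South Greenway: $289,600; North Pavilion: $42,100; East Plaza: $250,300

Fund the minimums — North Pavilion $42,100. Residual $539,900.
Residual split over remaining residents 6,758: South Greenway 289,603.06 → $289,600; East Plaza 250,296.94 → $250,300.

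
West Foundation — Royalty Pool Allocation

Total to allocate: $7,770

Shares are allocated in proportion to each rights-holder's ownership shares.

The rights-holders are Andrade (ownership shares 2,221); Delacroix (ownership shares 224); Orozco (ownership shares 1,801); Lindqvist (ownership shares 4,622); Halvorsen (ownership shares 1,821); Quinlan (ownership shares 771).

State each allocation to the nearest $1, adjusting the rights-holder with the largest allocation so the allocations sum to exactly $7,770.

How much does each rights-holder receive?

Andrade: $1,506 | Delacroix: $152 | Orozco: $1,221 | Lindqvist: $3,133 | Halvorsen: $1,235 | Quinlan: $523

Ownership shares total: 11,460.
Pro-rata amounts: Andrade 2,221/11,460 × $7,770 = 1,505.86; Delacroix 224/11,460 × $7,770 = 151.87; Orozco 1,801/11,460 × $7,770 = 1,221.10; Lindqvist 4,622/11,460 × $7,770 = 3,133.76; Halvorsen 1,821/11,460 × $7,770 = 1,234.66; Quinlan 771/11,460 × $7,770 = 522.75.
After rounding ($1): Andrade $1,506; Delacroix $152; Orozco $1,221; Lindqvist $3,134; Halvorsen $1,235; Quinlan $523. Sum = $7,771.
Difference $7,770 − $7,771 = −$1 applied to largest allocation (Lindqvist): Lindqvist becomes $3,133.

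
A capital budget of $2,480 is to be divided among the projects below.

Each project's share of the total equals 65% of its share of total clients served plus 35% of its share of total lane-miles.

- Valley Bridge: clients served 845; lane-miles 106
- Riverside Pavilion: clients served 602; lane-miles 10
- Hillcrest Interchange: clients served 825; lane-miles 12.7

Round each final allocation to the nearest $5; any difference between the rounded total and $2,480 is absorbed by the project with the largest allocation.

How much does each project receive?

Valley Bridge: $1,315 · Riverside Pavilion: $495 · Hillcrest Interchange: $670

Totals — clients served 2,272, lane-miles 128.7.
Combined weights (65% clients served + 35% lane-miles): Valley Bridge 0.5300; Riverside Pavilion 0.1994; Hillcrest Interchange 0.2706.
Pro-rata amounts: Valley Bridge 1,314.44; Riverside Pavilion 494.57; Hillcrest Interchange 671.00.
After rounding ($5): Valley Bridge $1,315; Riverside Pavilion $495; Hillcrest Interchange $670. Sum = $2,480.
Sum already equals the total — no adjustment.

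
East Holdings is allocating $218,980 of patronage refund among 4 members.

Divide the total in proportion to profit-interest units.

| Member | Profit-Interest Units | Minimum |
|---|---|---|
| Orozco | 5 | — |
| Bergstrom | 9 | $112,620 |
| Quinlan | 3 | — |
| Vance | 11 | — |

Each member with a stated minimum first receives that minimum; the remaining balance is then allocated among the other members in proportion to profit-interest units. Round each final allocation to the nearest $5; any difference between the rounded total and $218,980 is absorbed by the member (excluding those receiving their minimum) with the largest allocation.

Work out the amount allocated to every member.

Orozco: $27,990 | Bergstrom: $112,620 | Quinlan: $16,795 | Vance: $61,575

Minimums first: Bergstrom $112,620. Remaining pool $106,360.
Remaining pool split over remaining profit-interest units 19: Orozco 27,989.47 → $27,990; Quinlan 16,793.68 → $16,795; Vance 61,576.84 → $61,575.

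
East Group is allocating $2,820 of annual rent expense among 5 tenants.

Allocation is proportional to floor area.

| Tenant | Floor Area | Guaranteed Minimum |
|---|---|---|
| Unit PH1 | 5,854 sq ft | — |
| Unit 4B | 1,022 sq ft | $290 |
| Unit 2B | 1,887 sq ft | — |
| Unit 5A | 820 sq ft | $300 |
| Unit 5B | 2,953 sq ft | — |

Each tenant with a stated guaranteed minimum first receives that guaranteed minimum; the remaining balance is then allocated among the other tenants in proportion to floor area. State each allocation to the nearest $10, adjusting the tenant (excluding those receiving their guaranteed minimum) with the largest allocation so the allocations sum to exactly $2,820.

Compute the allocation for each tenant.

Fund the minimums — Unit 4B $290; Unit 5A $300. Residual $2,230.
Residual split over remaining floor area 10,694: Unit PH1 1,220.72 → $1,220; Unit 2B 393.49 → $390; Unit 5B 615.78 → $620.

Unit PH1: $1,220 | Unit 4B: $290 | Unit 2B: $390 | Unit 5A: $300 | Unit 5B: $620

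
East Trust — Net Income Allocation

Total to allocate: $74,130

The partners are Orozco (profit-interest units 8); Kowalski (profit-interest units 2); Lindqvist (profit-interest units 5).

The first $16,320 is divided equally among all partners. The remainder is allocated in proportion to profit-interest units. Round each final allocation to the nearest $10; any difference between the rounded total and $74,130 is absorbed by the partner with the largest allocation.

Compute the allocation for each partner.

Orozco: $36,270 | Kowalski: $13,150 | Lindqvist: $24,710

First tranche $16,320 split equally: $5,440 each.
Remainder $57,810 by profit-interest units (total 15): Orozco 30,832.00 → $30,830; Kowalski 7,708.00 → $7,710; Lindqvist 19,270.00 → $19,270.
Totals: Orozco $5,440 + $30,830 = $36,270; Kowalski $5,440 + $7,710 = $13,150; Lindqvist $5,440 + $19,270 = $24,710.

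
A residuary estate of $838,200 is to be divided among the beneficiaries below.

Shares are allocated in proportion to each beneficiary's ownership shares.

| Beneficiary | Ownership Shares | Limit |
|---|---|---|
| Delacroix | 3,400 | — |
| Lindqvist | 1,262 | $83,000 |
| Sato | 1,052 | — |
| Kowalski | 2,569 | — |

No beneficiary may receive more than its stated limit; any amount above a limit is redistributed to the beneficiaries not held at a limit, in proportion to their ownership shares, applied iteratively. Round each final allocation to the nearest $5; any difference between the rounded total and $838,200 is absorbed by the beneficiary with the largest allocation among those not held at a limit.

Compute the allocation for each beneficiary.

Delacroix: $365,715 | Lindqvist: $83,000 | Sato: $113,155 | Kowalski: $276,330

Ownership shares total: 8,283.
Unconstrained shares: Delacroix 344,063.75; Lindqvist 127,708.37; Sato 106,457.37; Kowalski 259,970.52.
Cap binds for Lindqvist ($83,000); balance $755,200 reallocated over remaining ownership shares 7,021.
Remaining shares: Delacroix 365,714.29 → $365,715; Sato 113,156.30 → $113,155; Kowalski 276,329.41 → $276,330.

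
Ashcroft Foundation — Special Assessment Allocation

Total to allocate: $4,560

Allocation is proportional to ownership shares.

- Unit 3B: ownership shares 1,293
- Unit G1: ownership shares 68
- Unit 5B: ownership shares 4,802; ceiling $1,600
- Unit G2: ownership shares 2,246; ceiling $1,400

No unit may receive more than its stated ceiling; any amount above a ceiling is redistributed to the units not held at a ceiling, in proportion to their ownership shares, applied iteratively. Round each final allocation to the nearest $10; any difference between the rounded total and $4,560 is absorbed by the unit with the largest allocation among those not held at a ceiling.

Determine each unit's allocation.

Unit 3B: $1,480 | Unit G1: $80 | Unit 5B: $1,600 | Unit G2: $1,400

Combined ownership shares = 8,409.
Proportional shares (ignoring caps): Unit 3B 701.16; Unit G1 36.87; Unit 5B 2,604.01; Unit G2 1,217.95.
Cap binds for Unit 5B ($1,600); residual $2,960 reallocated over remaining ownership shares 3,607.
Cap binds for Unit G2 ($1,400); residual $1,560 reallocated over remaining ownership shares 1,361.
Shares after redistribution: Unit 3B 1,482.06 → $1,480; Unit G1 77.94 → $80.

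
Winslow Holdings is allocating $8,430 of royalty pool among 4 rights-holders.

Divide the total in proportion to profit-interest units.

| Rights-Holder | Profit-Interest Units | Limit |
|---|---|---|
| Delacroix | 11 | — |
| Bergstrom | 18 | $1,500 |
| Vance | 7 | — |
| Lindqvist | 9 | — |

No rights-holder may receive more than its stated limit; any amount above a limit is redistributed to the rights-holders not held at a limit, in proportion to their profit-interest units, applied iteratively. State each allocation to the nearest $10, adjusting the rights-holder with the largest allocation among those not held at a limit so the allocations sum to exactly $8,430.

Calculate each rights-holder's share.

Sum of profit-interest units: 45.
Proportional shares (ignoring caps): Delacroix 2,060.67; Bergstrom 3,372.00; Vance 1,311.33; Lindqvist 1,686.00.
Capped: Bergstrom ($1,500); residual $6,930 reallocated over remaining profit-interest units 27.
Redistributed shares: Delacroix 2,823.33 → $2,820; Vance 1,796.67 → $1,800; Lindqvist 2,310.00 → $2,310.

Delacroix: $2,820 · Bergstrom: $1,500 · Vance: $1,800 · Lindqvist: $2,310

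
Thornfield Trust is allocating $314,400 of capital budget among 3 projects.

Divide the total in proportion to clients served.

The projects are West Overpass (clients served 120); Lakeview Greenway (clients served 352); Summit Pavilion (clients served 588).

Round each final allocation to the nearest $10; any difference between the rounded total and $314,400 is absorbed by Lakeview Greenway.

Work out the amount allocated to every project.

Combined clients served = 1,060.
Proportional shares: West Overpass 120/1,060 × $314,400 = 35,592.45; Lakeview Greenway 352/1,060 × $314,400 = 104,404.53; Summit Pavilion 588/1,060 × $314,400 = 174,403.02.
After rounding ($10): West Overpass $35,590; Lakeview Greenway $104,400; Summit Pavilion $174,400. Sum = $314,390.
Difference $314,400 − $314,390 = +$10 applied to Lakeview Greenway: Lakeview Greenway becomes $104,410.

West Overpass: $35,590 · Lakeview Greenway: $104,410 · Summit Pavilion: $174,400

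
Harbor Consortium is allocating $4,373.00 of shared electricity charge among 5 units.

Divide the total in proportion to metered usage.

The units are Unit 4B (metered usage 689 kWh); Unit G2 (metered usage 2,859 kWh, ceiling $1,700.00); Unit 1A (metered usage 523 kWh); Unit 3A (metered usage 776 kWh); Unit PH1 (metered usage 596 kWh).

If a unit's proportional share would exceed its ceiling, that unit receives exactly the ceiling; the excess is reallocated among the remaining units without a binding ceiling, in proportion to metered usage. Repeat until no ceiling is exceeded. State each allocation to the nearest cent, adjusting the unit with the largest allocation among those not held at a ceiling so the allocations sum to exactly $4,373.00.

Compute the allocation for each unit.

Unit 4B: $712.73 | Unit G2: $1,700.00 | Unit 1A: $541.01 | Unit 3A: $802.73 | Unit PH1: $616.53

Total metered usage = 5,443.
Pro-rata shares before constraints: Unit 4B 553.5545; Unit G2 2,296.9699; Unit 1A 420.1872; Unit 3A 623.4518; Unit PH1 478.8367.
Capped: Unit G2 ($1,700.00); remaining pool $2,673.00 reallocated over remaining metered usage 2,584.
Remaining shares: Unit 4B 712.7310 → $712.73; Unit 1A 541.0135 → $541.01; Unit 3A 802.7276 → $802.73; Unit PH1 616.5279 → $616.53.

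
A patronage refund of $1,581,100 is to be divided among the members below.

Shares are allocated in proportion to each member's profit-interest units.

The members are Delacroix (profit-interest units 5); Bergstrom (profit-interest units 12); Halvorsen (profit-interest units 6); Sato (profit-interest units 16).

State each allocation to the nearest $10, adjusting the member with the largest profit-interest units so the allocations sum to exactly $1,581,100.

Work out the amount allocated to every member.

Profit-interest units total: 39.
Unrounded shares: Delacroix 5/39 × $1,581,100 = 202,705.13; Bergstrom 12/39 × $1,581,100 = 486,492.31; Halvorsen 6/39 × $1,581,100 = 243,246.15; Sato 16/39 × $1,581,100 = 648,656.41.
At nearest $10: Delacroix $202,710; Bergstrom $486,490; Halvorsen $243,250; Sato $648,660. Sum = $1,581,110.
Difference $1,581,100 − $1,581,110 = −$10 applied to largest profit-interest units (Sato): Sato becomes $648,650.

Delacroix: $202,710 | Bergstrom: $486,490 | Halvorsen: $243,250 | Sato: $648,650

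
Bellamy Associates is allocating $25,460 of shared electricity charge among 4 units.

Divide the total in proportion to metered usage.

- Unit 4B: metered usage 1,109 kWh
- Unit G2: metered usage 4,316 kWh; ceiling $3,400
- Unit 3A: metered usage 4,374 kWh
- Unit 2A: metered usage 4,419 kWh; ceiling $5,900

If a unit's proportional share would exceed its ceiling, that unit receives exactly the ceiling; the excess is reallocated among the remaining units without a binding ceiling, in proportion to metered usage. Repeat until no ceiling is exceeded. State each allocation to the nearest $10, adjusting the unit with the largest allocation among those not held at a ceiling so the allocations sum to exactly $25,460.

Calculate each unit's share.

Unit 4B: $3,270 | Unit G2: $3,400 | Unit 3A: $12,890 | Unit 2A: $5,900

Combined metered usage = 14,218.
Unconstrained shares: Unit 4B 1,985.87; Unit G2 7,728.61; Unit 3A 7,832.47; Unit 2A 7,913.05.
Held at cap: Unit G2 ($3,400), Unit 2A ($5,900); residual $16,160 reallocated over remaining metered usage 5,483.
Shares after redistribution: Unit 4B 3,268.55 → $3,270; Unit 3A 12,891.45 → $12,890.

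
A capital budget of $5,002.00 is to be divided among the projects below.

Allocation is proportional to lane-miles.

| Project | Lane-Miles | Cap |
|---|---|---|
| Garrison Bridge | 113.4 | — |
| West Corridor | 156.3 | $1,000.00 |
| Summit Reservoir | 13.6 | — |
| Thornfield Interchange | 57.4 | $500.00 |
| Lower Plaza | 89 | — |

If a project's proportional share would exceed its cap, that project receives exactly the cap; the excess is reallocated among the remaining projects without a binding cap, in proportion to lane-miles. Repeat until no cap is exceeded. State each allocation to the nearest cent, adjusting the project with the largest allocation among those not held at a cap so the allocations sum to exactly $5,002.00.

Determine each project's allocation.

Lane-miles total: 429.7.
Proportional shares (ignoring caps): Garrison Bridge 1,320.0531; West Corridor 1,819.4382; Summit Reservoir 158.3132; Thornfield Interchange 668.17501; Lower Plaza 1,036.0205.
Held at cap: West Corridor ($1,000.00), Thornfield Interchange ($500.00); balance $3,502.00 reallocated over remaining lane-miles 216.
Shares after redistribution: Garrison Bridge 1,838.5500 → $1,838.55; Summit Reservoir 220.4963 → $220.50; Lower Plaza 1,442.9537 → $1,442.95.

Garrison Bridge: $1,838.55 · West Corridor: $1,000.00 · Summit Reservoir: $220.50 · Thornfield Interchange: $500.00 · Lower Plaza: $1,442.95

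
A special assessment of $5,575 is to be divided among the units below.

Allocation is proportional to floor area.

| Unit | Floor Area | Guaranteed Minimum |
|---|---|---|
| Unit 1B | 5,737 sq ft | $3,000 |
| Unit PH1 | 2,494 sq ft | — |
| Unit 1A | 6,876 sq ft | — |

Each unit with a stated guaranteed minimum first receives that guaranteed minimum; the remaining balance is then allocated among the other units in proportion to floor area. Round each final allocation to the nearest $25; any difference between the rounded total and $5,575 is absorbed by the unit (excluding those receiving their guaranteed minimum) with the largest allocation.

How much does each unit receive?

Unit 1B: $3,000 · Unit PH1: $675 · Unit 1A: $1,900

Minimums first: Unit 1B $3,000. Balance $2,575.
Balance split over remaining floor area 9,370: Unit PH1 685.38 → $675; Unit 1A 1,889.62 → $1,900.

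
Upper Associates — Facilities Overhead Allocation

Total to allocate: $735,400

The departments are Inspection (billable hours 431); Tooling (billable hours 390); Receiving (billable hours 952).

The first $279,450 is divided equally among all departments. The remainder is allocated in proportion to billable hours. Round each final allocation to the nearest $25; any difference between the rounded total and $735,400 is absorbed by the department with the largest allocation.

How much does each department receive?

Equal tier: $279,450 ÷ 3 = $93,150 apiece.
Remainder $455,950 by billable hours (total 1,773): Inspection 110,837.25 → $110,825; Tooling 100,293.57 → $100,300; Receiving 244,819.18 → $244,825.
Totals: Inspection $93,150 + $110,825 = $203,975; Tooling $93,150 + $100,300 = $193,450; Receiving $93,150 + $244,825 = $337,975.

Inspection: $203,975 · Tooling: $193,450 · Receiving: $337,975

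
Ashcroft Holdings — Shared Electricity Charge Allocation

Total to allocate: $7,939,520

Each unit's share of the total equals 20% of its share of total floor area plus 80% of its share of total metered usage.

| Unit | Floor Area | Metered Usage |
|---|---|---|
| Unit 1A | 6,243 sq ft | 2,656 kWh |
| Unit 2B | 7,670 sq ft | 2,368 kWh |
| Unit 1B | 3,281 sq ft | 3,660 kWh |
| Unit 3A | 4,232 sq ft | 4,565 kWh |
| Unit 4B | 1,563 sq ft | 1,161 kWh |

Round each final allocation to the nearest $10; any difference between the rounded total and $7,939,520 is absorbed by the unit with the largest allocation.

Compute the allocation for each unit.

Totals — floor area 22,989, metered usage 14,410.
Combined weights (20% floor area + 80% metered usage): Unit 1A 0.2018; Unit 2B 0.1982; Unit 1B 0.2317; Unit 3A 0.2903; Unit 4B 0.0781.
Pro-rata amounts: Unit 1A 1,601,925.91; Unit 2B 1,573,547.97; Unit 1B 1,839,875.10; Unit 3A 2,304,467.30; Unit 4B 619,703.73.
Rounded to nearest $10: Unit 1A $1,601,930; Unit 2B $1,573,550; Unit 1B $1,839,880; Unit 3A $2,304,470; Unit 4B $619,700. Sum = $7,939,530.
Difference $7,939,520 − $7,939,530 = −$10 applied to largest allocation (Unit 3A): Unit 3A becomes $2,304,460.

Unit 1A: $1,601,930 | Unit 2B: $1,573,550 | Unit 1B: $1,839,880 | Unit 3A: $2,304,460 | Unit 4B: $619,700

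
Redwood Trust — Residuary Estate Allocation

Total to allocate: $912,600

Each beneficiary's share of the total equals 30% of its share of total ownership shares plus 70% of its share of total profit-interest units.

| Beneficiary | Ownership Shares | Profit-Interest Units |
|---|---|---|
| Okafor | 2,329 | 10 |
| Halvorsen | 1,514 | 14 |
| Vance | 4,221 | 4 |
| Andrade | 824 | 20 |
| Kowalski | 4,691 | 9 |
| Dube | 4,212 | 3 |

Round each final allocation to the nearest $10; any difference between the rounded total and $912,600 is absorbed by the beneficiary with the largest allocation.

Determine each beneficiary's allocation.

Ownership shares total 17,791; profit-interest units total 60.
Composite weights (30% ownership shares + 70% profit-interest units): Okafor 0.1559; Halvorsen 0.1889; Vance 0.1178; Andrade 0.2472; Kowalski 0.1841; Dube 0.1060.
Pro-rata amounts: Okafor 142,310.23; Halvorsen 172,356.46; Vance 107,543.62; Andrade 225,620.27; Kowalski 168,011.30; Dube 96,758.12.
At nearest $10: Okafor $142,310; Halvorsen $172,360; Vance $107,540; Andrade $225,620; Kowalski $168,010; Dube $96,760. Sum = $912,600.
Sum already equals the total — no adjustment.

Okafor: $142,310 · Halvorsen: $172,360 · Vance: $107,540 · Andrade: $225,620 · Kowalski: $168,010 · Dube: $96,760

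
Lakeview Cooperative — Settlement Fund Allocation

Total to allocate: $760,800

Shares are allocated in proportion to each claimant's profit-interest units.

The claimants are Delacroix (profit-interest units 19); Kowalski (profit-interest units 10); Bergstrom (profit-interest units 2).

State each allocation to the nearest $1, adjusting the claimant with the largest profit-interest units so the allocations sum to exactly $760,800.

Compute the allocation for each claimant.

Delacroix: $466,297; Kowalski: $245,419; Bergstrom: $49,084

Combined profit-interest units = 19 + 10 + 2 = 31.
Raw shares: Delacroix 466,296.77; Kowalski 245,419.35; Bergstrom 49,083.87.
Rounded to nearest $1: Delacroix $466,297; Kowalski $245,419; Bergstrom $49,084. Sum = $760,800.
No rounding difference to absorb.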